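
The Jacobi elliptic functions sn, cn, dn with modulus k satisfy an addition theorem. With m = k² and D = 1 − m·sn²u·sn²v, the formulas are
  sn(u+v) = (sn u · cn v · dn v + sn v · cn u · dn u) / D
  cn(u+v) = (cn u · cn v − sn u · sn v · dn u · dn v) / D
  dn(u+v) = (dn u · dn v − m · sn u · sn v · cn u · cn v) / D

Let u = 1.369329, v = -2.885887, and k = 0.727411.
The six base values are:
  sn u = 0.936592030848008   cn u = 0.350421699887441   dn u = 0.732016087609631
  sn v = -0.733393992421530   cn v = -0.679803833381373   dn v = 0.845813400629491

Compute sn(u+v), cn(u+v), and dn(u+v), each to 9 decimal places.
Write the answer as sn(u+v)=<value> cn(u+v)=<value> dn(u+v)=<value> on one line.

m = k² = 0.529126762921
D = 1 − m·sn²u·sn²v = 0.7503478324416271
sn(u+v) = (sn u·cn v·dn v + sn v·cn u·dn u)/D = -0.7266544844881138/0.7503478324416271 = -0.9684235138303588
cn(u+v) = (cn u·cn v − sn u·sn v·dn u·dn v)/D = 0.1870698527907734/0.7503478324416271 = 0.2493108458540478
dn(u+v) = (dn u·dn v − m·sn u·sn v·cn u·cn v)/D = 0.5325681083857955/0.7503478324416271 = 0.709761640348613

sn(u+v)=-0.968423514 cn(u+v)=0.249310846 dn(u+v)=0.709761640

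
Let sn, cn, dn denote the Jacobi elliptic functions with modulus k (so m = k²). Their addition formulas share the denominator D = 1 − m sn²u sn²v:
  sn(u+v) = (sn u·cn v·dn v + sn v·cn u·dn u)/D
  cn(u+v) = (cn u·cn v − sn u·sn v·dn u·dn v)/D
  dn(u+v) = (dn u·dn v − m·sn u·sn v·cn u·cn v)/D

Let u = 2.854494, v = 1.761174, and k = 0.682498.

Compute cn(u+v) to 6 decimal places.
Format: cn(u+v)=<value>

sn u = 0.6913480731883404, cn u = -0.7225218624365419, dn u = 0.8816822240663456
sn v = 0.9988722076736521, cn v = 0.04747960338044665, dn v = 0.7316054584297202
m = k² = 0.465803520004
D = 1 − m·sn²u·sn²v = 0.7778654364325668
cn(u+v) = (cn u·cn v − sn u·sn v·dn u·dn v)/D = -0.4797517129422953/0.7778654364325668 = -0.616754120278855

cn(u+v)=-0.616754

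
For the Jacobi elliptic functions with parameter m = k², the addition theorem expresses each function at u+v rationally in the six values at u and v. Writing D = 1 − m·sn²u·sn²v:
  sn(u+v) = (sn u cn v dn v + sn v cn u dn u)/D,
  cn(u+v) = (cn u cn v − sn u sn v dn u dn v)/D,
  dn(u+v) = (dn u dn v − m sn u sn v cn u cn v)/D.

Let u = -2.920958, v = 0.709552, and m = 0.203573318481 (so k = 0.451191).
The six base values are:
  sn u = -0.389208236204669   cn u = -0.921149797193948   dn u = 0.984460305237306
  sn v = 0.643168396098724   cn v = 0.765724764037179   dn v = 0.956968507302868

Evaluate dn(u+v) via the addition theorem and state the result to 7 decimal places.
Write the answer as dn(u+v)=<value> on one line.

m = k² = 0.203573318481
D = 1 − m·sn²u·sn²v = 0.9872434189673841
dn(u+v) = (dn u·dn v − m·sn u·sn v·cn u·cn v)/D = 0.9061531676394377/0.9872434189673841 = 0.917861947955284

dn(u+v)=0.9178619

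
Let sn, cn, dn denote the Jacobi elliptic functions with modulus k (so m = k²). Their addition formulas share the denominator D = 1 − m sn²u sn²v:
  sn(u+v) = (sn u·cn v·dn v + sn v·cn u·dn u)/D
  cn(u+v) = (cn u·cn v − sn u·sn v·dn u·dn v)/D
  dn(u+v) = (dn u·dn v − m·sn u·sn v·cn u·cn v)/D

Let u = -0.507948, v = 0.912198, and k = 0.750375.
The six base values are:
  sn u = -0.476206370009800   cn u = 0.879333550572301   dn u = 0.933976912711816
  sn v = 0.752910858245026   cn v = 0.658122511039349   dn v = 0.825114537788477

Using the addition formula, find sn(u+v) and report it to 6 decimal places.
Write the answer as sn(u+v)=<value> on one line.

sn(u+v)=0.387828

m = k² = 0.563062640625
D = 1 − m·sn²u·sn²v = 0.9276173907389933
sn(u+v) = (sn u·cn v·dn v + sn v·cn u·dn u)/D = 0.3597558924257452/0.9276173907389933 = 0.3878278868178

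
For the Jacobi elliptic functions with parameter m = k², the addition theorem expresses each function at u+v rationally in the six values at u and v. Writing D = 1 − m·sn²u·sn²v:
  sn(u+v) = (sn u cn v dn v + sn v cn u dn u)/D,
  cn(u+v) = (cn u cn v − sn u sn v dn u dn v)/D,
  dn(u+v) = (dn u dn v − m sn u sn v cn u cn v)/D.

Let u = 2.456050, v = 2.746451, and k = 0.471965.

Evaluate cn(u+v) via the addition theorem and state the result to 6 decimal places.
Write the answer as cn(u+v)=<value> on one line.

sn u = 0.7607687138184543, cn u = -0.6490230843930089, dn u = 0.9333159384262346
sn v = 0.555367749330512, cn v = -0.8316048719214923, dn v = 0.9650368789379031
m = k² = 0.222750961225
D = 1 − m·sn²u·sn²v = 0.9602363550089762
cn(u+v) = (cn u·cn v − sn u·sn v·dn u·dn v)/D = 0.1591858701974372/0.9602363550089762 = 0.1657777997750868

cn(u+v)=0.165778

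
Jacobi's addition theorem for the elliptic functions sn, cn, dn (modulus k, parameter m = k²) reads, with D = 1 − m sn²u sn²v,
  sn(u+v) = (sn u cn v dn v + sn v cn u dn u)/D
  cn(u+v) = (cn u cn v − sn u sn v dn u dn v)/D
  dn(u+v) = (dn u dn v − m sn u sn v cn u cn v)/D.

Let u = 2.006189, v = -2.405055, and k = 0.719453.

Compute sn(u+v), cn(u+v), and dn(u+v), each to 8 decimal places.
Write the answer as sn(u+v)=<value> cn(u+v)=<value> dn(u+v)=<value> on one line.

sn(u+v)=-0.38349912 cn(u+v)=0.92354124 dn(u+v)=0.96118359

sn u = 0.9954685933002049, cn u = -0.09509090257701413, dn u = 0.6979024135919899
sn v = -0.9282442468602895, cn v = -0.3719712598720148, dn v = 0.7443155365723526
m = k² = 0.517612619209
D = 1 − m·sn²u·sn²v = 0.5580384239534136
sn(u+v) = (sn u·cn v·dn v + sn v·cn u·dn u)/D = -0.2140072451622946/0.5580384239534136 = -0.383499121164747
cn(u+v) = (cn u·cn v − sn u·sn v·dn u·dn v)/D = 0.5153714986555381/0.5580384239534136 = 0.9235412411288771
dn(u+v) = (dn u·dn v − m·sn u·sn v·cn u·cn v)/D = 0.5363773764726873/0.5580384239534136 = 0.9611835913963253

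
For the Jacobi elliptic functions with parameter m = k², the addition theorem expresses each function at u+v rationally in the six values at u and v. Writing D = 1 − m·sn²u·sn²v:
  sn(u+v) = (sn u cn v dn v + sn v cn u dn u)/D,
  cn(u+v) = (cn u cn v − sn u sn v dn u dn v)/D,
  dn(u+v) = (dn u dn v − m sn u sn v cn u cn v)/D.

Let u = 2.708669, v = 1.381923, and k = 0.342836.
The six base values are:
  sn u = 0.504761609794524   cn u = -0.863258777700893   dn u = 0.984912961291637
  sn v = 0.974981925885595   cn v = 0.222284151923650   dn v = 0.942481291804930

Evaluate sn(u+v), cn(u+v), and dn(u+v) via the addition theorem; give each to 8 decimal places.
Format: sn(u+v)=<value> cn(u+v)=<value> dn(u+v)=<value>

sn(u+v)=-0.74440754 cn(u+v)=-0.66772555 dn(u+v)=0.96688573

m = k² = 0.117536522896
D = 1 − m·sn²u·sn²v = 0.9715332031564462
sn(u+v) = (sn u·cn v·dn v + sn v·cn u·dn u)/D = -0.7232166447161029/0.9715332031564462 = -0.7444075430118297
cn(u+v) = (cn u·cn v − sn u·sn v·dn u·dn v)/D = -0.6487175422639707/0.9715332031564462 = -0.6677255498384728
dn(u+v) = (dn u·dn v − m·sn u·sn v·cn u·cn v)/D = 0.9393615862808096/0.9715332031564462 = 0.9668857258083274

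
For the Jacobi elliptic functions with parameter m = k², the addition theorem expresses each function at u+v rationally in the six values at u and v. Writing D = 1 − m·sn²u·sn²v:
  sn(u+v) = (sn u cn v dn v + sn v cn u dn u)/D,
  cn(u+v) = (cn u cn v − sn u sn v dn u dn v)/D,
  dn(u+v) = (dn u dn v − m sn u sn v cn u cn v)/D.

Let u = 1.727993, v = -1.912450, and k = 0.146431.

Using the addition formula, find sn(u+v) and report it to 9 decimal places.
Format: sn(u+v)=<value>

sn u = 0.9892028827926443, cn u = -0.1465525730743815, dn u = 0.9894536305276954
sn v = -0.9461500819627984, cn v = -0.3237283157244511, dn v = 0.9903560411673636
m = k² = 0.021442037761
D = 1 − m·sn²u·sn²v = 0.9812173500005876
sn(u+v) = (sn u·cn v·dn v + sn v·cn u·dn u)/D = -0.1799463077032476/0.9812173500005876 = -0.1833908743084698

sn(u+v)=-0.183390874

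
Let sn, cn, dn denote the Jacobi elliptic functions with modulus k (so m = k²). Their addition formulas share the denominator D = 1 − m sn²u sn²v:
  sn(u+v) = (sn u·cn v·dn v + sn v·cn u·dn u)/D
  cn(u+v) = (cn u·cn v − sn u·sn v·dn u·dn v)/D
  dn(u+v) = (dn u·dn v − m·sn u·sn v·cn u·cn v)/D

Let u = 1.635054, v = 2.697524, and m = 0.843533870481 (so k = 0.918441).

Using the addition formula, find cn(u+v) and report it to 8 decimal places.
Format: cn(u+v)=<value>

sn u = 0.9515178682223287, cn u = 0.3075934759607803, dn u = 0.4860823276624473
sn v = 0.9913404142117309, cn v = -0.1313171091309653, dn v = 0.4135361919774812
m = k² = 0.843533870481
D = 1 − m·sn²u·sn²v = 0.249445825293522
cn(u+v) = (cn u·cn v − sn u·sn v·dn u·dn v)/D = -0.2300031057921985/0.249445825293522 = -0.9220563443848164

cn(u+v)=-0.92205634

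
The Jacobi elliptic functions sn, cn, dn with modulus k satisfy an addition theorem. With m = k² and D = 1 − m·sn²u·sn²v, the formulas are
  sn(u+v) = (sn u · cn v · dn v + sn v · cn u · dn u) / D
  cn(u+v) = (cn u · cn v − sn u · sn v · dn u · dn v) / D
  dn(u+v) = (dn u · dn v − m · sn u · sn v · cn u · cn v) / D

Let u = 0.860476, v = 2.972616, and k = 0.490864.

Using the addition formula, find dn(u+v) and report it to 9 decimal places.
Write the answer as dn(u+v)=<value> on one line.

dn(u+v)=0.975243817

sn u = 0.7436474073561437, cn u = 0.6685720107306959, dn u = 0.9309958583213004
sn v = 0.3772728405368711, cn v = -0.9261021562404661, dn v = 0.9827027991512779
m = k² = 0.240947466496
D = 1 − m·sn²u·sn²v = 0.9810343564323509
dn(u+v) = (dn u·dn v − m·sn u·sn v·cn u·cn v)/D = 0.9567476903395269/0.9810343564323509 = 0.9752438169636124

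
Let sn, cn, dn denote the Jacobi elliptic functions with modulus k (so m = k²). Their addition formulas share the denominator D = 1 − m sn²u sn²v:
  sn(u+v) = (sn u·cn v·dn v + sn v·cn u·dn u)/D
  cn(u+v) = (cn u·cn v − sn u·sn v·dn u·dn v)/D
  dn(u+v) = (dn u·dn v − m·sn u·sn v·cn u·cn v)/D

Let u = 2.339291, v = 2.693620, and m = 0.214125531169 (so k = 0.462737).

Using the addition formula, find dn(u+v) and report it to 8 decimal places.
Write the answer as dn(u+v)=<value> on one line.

sn u = 0.8224243921840171, cn u = -0.5688744317867961, dn u = 0.924753680981009
sn v = 0.5902910967634023, cn v = -0.8071904490774526, dn v = 0.9619715866810858
m = k² = 0.214125531169
D = 1 − m·sn²u·sn²v = 0.9495346971158456
dn(u+v) = (dn u·dn v − m·sn u·sn v·cn u·cn v)/D = 0.8418532857454298/0.9495346971158456 = 0.8865956013008354

dn(u+v)=0.88659560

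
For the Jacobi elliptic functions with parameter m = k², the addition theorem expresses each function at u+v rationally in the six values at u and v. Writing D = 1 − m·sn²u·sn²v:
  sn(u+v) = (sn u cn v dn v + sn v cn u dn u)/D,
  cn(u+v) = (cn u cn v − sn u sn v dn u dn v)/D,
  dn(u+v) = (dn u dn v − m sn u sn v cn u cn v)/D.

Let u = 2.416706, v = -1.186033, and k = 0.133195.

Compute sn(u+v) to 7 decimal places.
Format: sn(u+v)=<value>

sn(u+v)=0.9413501

sn u = 0.6727297272149807, cn u = -0.7398883119236698, dn u = 0.9959774499896659
sn v = -0.9254856547802492, cn v = 0.37878265904866, dn v = 0.9923731616013557
m = k² = 0.017740908025
D = 1 − m·sn²u·sn²v = 0.9931230405175669
sn(u+v) = (sn u·cn v·dn v + sn v·cn u·dn u)/D = 0.9348764499761034/0.9931230405175669 = 0.9413500763096702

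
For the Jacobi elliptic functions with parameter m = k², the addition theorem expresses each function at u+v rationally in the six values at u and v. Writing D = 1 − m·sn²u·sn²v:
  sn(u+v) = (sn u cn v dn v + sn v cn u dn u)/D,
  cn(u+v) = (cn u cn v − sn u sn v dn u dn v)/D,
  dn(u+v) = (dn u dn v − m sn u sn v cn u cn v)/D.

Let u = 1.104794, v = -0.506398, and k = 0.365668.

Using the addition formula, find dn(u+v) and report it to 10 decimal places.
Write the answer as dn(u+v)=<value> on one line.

sn u = 0.8825726065716349, cn u = 0.4701761309651418, dn u = 0.9464915618350634
sn v = -0.4826277709470407, cn v = 0.8758255732225971, dn v = 0.984303951507029
m = k² = 0.133713086224
D = 1 − m·sn²u·sn²v = 0.9757395184909931
dn(u+v) = (dn u·dn v − m·sn u·sn v·cn u·cn v)/D = 0.9550892733284667/0.9757395184909931 = 0.9788363136152746

dn(u+v)=0.9788363136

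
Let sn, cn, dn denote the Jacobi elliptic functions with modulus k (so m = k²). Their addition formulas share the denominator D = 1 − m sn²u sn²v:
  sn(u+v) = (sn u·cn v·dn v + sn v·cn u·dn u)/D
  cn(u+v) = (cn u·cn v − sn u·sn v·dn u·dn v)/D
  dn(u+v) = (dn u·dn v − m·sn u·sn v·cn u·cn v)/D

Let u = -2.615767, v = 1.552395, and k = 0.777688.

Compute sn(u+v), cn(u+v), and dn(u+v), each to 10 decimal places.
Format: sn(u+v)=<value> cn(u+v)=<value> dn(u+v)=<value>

sn u = -0.907541526649269, cn u = -0.4199623523687738, dn u = 0.7084269382695539
sn v = 0.9671419792686706, cn v = 0.2542368815421521, dn v = 0.6590093896495384
m = k² = 0.604798625344
D = 1 − m·sn²u·sn²v = 0.5340661350719826
sn(u+v) = (sn u·cn v·dn v + sn v·cn u·dn u)/D = -0.4397905510405811/0.5340661350719826 = -0.8234758247334017
cn(u+v) = (cn u·cn v − sn u·sn v·dn u·dn v)/D = 0.3030031482446133/0.5340661350719826 = 0.567351360339996
dn(u+v) = (dn u·dn v − m·sn u·sn v·cn u·cn v)/D = 0.4101817520830302/0.5340661350719826 = 0.7680355018723383

sn(u+v)=-0.8234758247 cn(u+v)=0.5673513603 dn(u+v)=0.7680355019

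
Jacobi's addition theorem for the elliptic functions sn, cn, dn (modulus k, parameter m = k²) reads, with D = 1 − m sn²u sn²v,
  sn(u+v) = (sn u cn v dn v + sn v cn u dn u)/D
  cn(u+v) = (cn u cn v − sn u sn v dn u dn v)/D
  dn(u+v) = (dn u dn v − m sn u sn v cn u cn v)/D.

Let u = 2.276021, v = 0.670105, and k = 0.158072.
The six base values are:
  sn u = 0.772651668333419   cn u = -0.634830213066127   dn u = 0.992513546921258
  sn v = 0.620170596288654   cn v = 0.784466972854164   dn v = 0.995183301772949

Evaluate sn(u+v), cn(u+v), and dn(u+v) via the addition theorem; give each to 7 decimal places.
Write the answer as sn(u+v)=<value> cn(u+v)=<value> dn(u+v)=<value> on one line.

m = k² = 0.024986757184
D = 1 − m·sn²u·sn²v = 0.9942628033945239
sn(u+v) = (sn u·cn v·dn v + sn v·cn u·dn u)/D = 0.2124446270651352/0.9942628033945239 = 0.2136704967135707
cn(u+v) = (cn u·cn v − sn u·sn v·dn u·dn v)/D = -0.9713010875341864/0.9942628033945239 = -0.9769057881055757
dn(u+v) = (dn u·dn v − m·sn u·sn v·cn u·cn v)/D = 0.9936955277694559/0.9942628033945239 = 0.9994294510232795

sn(u+v)=0.2136705 cn(u+v)=-0.9769058 dn(u+v)=0.9994295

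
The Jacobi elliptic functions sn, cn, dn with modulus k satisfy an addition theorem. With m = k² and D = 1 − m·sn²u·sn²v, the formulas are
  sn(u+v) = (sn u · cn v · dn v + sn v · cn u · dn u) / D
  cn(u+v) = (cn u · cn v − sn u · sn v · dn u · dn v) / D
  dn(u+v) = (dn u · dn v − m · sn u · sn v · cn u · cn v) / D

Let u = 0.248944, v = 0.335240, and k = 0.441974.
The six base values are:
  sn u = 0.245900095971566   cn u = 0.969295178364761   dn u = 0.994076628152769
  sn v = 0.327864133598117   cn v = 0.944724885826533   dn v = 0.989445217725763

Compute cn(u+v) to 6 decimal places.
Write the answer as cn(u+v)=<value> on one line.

m = k² = 0.195341016676
D = 1 − m·sn²u·sn²v = 0.9987303071901422
cn(u+v) = (cn u·cn v − sn u·sn v·dn u·dn v)/D = 0.8364189131342973/0.9987303071901422 = 0.8374822583360901

cn(u+v)=0.837482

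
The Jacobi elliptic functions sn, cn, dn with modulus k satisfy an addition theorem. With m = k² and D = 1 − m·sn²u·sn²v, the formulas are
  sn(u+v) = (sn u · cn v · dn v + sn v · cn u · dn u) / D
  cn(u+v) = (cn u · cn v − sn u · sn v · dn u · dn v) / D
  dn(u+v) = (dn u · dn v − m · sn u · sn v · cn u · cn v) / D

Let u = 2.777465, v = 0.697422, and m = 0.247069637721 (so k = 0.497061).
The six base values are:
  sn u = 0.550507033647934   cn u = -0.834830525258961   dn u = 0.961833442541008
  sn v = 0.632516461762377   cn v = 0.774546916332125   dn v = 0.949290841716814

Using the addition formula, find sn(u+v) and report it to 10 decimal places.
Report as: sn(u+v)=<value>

sn(u+v)=-0.1063034195

m = k² = 0.247069637721
D = 1 − m·sn²u·sn²v = 0.9700436574202601
sn(u+v) = (sn u·cn v·dn v + sn v·cn u·dn u)/D = -0.1031189578683056/0.9700436574202601 = -0.1063034195208706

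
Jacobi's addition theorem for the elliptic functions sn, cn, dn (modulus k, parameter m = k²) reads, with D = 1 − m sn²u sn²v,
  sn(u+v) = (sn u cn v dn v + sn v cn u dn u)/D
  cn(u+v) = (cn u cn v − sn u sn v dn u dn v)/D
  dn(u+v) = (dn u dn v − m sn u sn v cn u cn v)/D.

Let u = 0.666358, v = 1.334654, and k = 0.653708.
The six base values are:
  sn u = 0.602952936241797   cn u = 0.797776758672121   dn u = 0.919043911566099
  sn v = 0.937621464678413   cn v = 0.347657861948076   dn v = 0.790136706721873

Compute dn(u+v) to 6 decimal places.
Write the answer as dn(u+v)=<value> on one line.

m = k² = 0.427334149264
D = 1 − m·sn²u·sn²v = 0.8634192445853166
dn(u+v) = (dn u·dn v − m·sn u·sn v·cn u·cn v)/D = 0.6591645923586184/0.8634192445853166 = 0.7634351405674334

dn(u+v)=0.763435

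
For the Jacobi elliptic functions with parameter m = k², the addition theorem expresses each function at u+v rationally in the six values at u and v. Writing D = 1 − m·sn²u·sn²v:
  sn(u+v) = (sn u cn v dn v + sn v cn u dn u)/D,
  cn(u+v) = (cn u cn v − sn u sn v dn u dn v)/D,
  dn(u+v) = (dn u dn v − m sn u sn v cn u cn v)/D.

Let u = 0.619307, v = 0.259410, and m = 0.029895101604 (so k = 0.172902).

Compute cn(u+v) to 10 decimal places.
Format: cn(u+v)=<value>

sn u = 0.579578590769285, cn u = 0.8149163497696495, dn u = 0.9949662789636254
sn v = 0.2564274004892655, cn v = 0.9665634941783793, dn v = 0.9990166401234807
m = k² = 0.029895101604
D = 1 − m·sn²u·sn²v = 0.9993396813518341
cn(u+v) = (cn u·cn v − sn u·sn v·dn u·dn v)/D = 0.6399420849749828/0.9993396813518341 = 0.6403649298798139

cn(u+v)=0.6403649299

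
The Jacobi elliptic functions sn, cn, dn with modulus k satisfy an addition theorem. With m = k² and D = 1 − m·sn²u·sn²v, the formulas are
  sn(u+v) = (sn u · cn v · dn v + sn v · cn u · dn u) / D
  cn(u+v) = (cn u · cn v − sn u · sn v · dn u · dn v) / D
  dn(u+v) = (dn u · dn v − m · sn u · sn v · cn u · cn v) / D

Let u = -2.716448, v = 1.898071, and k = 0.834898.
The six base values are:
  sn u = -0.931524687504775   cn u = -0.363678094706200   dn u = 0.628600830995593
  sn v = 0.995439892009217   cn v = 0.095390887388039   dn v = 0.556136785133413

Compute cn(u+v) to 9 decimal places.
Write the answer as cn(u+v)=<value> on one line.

cn(u+v)=0.722522044

m = k² = 0.697054670404
D = 1 − m·sn²u·sn²v = 0.400642889810741
cn(u+v) = (cn u·cn v − sn u·sn v·dn u·dn v)/D = 0.2894733197724491/0.400642889810741 = 0.7225220442803638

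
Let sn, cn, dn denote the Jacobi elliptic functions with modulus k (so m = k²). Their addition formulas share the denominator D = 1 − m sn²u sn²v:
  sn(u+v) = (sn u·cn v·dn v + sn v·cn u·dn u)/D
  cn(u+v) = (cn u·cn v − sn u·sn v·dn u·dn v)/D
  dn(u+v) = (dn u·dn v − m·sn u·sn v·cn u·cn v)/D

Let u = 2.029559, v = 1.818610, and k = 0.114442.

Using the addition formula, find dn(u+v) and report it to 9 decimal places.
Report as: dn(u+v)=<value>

sn u = 0.9001007907212879, cn u = -0.4356817261980496, dn u = 0.994680389354474
sn v = 0.9710833698781431, cn v = -0.2387406306980644, dn v = 0.9938055734775989
m = k² = 0.013096971364
D = 1 − m·sn²u·sn²v = 0.9899938686881941
dn(u+v) = (dn u·dn v − m·sn u·sn v·cn u·cn v)/D = 0.9873281822364925/0.9899938686881941 = 0.997307370746413

dn(u+v)=0.997307371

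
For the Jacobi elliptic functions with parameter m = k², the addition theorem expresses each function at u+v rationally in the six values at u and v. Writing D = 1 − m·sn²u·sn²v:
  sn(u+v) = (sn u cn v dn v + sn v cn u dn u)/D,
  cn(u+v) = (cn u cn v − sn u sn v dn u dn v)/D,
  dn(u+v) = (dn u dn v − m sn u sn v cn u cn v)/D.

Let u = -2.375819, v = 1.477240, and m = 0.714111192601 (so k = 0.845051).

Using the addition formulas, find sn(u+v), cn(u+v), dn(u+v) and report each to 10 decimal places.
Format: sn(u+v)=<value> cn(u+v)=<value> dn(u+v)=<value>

sn u = -0.9886783215039311, cn u = -0.1500505800994099, dn u = 0.5495153746748127
sn v = 0.9406679355901246, cn v = 0.3393285059534685, dn v = 0.6067242443628434
m = k² = 0.714111192601
D = 1 − m·sn²u·sn²v = 0.3823413266208729
sn(u+v) = (sn u·cn v·dn v + sn v·cn u·dn u)/D = -0.2811108068227896/0.3823413266208729 = -0.7352352132772117
cn(u+v) = (cn u·cn v − sn u·sn v·dn u·dn v)/D = 0.2591555600978866/0.3823413266208729 = 0.6778120544496188
dn(u+v) = (dn u·dn v − m·sn u·sn v·cn u·cn v)/D = 0.299588846986605/0.3823413266208729 = 0.7835638633008022

sn(u+v)=-0.7352352133 cn(u+v)=0.6778120544 dn(u+v)=0.7835638633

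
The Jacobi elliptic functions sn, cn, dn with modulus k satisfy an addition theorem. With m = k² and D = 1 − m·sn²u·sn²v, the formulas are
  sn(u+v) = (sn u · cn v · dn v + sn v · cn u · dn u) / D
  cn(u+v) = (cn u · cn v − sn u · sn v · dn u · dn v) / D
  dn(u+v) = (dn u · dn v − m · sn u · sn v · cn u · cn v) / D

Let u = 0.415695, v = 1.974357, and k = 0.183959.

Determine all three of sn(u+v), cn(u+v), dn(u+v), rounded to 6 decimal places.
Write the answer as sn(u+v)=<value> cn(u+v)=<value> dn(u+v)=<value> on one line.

sn(u+v)=0.700631 cn(u+v)=-0.713524 dn(u+v)=0.991659

sn u = 0.4034678532339182, cn u = 0.9149938204200143, dn u = 0.997241777395256
sn v = 0.927294953140944, cn v = -0.3743314973113196, dn v = 0.9853430939893053
m = k² = 0.033840913681
D = 1 − m·sn²u·sn²v = 0.9952630833017001
sn(u+v) = (sn u·cn v·dn v + sn v·cn u·dn u)/D = 0.6973118025686976/0.9952630833017001 = 0.7006306315064207
cn(u+v) = (cn u·cn v − sn u·sn v·dn u·dn v)/D = -0.7101442494181028/0.9952630833017001 = -0.7135241538973394
dn(u+v) = (dn u·dn v − m·sn u·sn v·cn u·cn v)/D = 0.9869618392883672/0.9952630833017001 = 0.9916592465322895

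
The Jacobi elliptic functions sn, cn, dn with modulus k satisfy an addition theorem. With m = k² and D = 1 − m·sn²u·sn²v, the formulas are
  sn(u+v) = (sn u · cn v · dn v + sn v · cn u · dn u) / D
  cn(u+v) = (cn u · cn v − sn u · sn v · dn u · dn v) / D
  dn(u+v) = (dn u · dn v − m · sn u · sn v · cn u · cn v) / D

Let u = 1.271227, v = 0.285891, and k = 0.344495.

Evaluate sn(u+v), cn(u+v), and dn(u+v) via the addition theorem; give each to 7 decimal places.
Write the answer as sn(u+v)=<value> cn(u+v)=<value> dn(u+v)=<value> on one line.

sn(u+v)=0.9982135 cn(u+v)=0.0597474 dn(u+v)=0.9390138

sn u = 0.9463833481342607, cn u = 0.3230457527567676, dn u = 0.9453613781300056
sn v = 0.2815763329679351, cn v = 0.9595388312686103, dn v = 0.9952842217503055
m = k² = 0.118676805025
D = 1 − m·sn²u·sn²v = 0.9915726249200806
sn(u+v) = (sn u·cn v·dn v + sn v·cn u·dn u)/D = 0.9898012113369478/0.9915726249200806 = 0.9982135311740019
cn(u+v) = (cn u·cn v − sn u·sn v·dn u·dn v)/D = 0.05924383956842877/0.9915726249200806 = 0.05974735292153083
dn(u+v) = (dn u·dn v − m·sn u·sn v·cn u·cn v)/D = 0.9311003386160363/0.9915726249200806 = 0.9390137597748644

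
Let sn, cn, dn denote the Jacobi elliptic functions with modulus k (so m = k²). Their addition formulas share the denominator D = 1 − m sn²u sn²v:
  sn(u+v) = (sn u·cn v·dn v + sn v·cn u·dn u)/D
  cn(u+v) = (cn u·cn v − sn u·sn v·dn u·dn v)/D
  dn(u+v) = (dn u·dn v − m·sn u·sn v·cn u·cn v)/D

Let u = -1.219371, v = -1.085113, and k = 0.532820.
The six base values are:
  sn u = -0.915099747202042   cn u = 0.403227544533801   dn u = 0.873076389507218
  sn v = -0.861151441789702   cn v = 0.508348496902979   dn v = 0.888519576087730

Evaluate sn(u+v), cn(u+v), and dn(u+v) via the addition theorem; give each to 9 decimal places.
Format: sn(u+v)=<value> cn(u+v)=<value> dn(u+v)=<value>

sn(u+v)=-0.869853981 cn(u+v)=-0.493309286 dn(u+v)=0.886109683

m = k² = 0.2838971524
D = 1 − m·sn²u·sn²v = 0.8236981078985156
sn(u+v) = (sn u·cn v·dn v + sn v·cn u·dn u)/D = -0.716497078521184/0.8236981078985156 = -0.8698539812713284
cn(u+v) = (cn u·cn v − sn u·sn v·dn u·dn v)/D = -0.4063379251635304/0.8236981078985156 = -0.4933092856073352
dn(u+v) = (dn u·dn v − m·sn u·sn v·cn u·cn v)/D = 0.7298868690327961/0.8236981078985156 = 0.8861096827027341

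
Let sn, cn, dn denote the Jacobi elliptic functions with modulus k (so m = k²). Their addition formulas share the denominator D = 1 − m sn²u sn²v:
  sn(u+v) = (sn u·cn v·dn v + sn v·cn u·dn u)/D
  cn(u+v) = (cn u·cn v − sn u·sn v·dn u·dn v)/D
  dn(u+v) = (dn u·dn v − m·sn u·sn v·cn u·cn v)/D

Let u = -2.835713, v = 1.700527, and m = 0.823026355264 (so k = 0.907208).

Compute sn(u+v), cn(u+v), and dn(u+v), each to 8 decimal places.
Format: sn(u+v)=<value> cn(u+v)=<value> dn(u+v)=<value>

sn(u+v)=-0.83133174 cn(u+v)=0.55577652 dn(u+v)=0.65665533

sn u = -0.9740859911929964, cn u = -0.2261779869075629, dn u = 0.4680563827877408
sn v = 0.9635235934726699, cn v = 0.2676234011096809, dn v = 0.4857166589363907
m = k² = 0.823026355264
D = 1 − m·sn²u·sn²v = 0.2750082829362403
sn(u+v) = (sn u·cn v·dn v + sn v·cn u·dn u)/D = -0.2286231146900168/0.2750082829362403 = -0.8313317411716731
cn(u+v) = (cn u·cn v − sn u·sn v·dn u·dn v)/D = 0.1528431454562966/0.2750082829362403 = 0.5557765163449012
dn(u+v) = (dn u·dn v − m·sn u·sn v·cn u·cn v)/D = 0.1805856559062629/0.2750082829362403 = 0.656655334079996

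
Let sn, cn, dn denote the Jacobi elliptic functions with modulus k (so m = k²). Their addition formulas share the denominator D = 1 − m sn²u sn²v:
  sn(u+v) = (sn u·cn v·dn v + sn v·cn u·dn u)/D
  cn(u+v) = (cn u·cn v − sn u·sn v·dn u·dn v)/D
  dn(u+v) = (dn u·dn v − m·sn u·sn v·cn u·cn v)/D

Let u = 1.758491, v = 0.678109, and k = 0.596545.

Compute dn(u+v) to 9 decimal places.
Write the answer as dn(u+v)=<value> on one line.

sn u = 0.9999651808125079, cn u = -0.00834488841197988, dn u = 0.8025950688043899
sn v = 0.6141678099487556, cn v = 0.789175456551171, dn v = 0.9304658089746431
m = k² = 0.355865937025
D = 1 − m·sn²u·sn²v = 0.8657759693024312
dn(u+v) = (dn u·dn v − m·sn u·sn v·cn u·cn v)/D = 0.7482265737078572/0.8657759693024312 = 0.8642265438606648

dn(u+v)=0.864226544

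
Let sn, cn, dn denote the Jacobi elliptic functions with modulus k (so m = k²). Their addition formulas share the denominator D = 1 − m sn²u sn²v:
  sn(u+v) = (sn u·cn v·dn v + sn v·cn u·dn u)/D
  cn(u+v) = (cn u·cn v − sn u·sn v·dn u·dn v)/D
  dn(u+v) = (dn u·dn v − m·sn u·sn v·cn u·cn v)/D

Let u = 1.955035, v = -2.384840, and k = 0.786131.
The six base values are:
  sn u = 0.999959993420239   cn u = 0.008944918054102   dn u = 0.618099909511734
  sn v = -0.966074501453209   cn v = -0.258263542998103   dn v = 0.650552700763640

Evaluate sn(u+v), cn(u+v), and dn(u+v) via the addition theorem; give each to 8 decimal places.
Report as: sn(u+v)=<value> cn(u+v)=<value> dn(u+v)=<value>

m = k² = 0.618001949161
D = 1 − m·sn²u·sn²v = 0.4232649656325586
sn(u+v) = (sn u·cn v·dn v + sn v·cn u·dn u)/D = -0.1733486076829563/0.4232649656325586 = -0.4095510419197848
cn(u+v) = (cn u·cn v − sn u·sn v·dn u·dn v)/D = 0.3861392123914787/0.4232649656325586 = 0.9122872048113021
dn(u+v) = (dn u·dn v − m·sn u·sn v·cn u·cn v)/D = 0.4007273803630559/0.4232649656325586 = 0.9467530102903253

sn(u+v)=-0.40955104 cn(u+v)=0.91228720 dn(u+v)=0.94675301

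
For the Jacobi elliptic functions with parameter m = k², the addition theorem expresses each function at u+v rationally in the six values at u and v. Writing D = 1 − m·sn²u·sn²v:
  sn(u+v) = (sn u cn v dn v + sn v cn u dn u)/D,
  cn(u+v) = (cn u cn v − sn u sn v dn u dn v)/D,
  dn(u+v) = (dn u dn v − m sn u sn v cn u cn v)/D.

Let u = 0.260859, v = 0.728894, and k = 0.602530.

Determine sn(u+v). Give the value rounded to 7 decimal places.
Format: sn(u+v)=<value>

sn(u+v)=0.8086261

sn u = 0.2568879535572794, cn u = 0.966441192891297, dn u = 0.987948539245085
sn v = 0.6502769977319893, cn v = 0.7596971937691164, dn v = 0.9200455571688616
m = k² = 0.3630424009
D = 1 − m·sn²u·sn²v = 0.9898692496635006
sn(u+v) = (sn u·cn v·dn v + sn v·cn u·dn u)/D = 0.8004340665663955/0.9898692496635006 = 0.8086260552476983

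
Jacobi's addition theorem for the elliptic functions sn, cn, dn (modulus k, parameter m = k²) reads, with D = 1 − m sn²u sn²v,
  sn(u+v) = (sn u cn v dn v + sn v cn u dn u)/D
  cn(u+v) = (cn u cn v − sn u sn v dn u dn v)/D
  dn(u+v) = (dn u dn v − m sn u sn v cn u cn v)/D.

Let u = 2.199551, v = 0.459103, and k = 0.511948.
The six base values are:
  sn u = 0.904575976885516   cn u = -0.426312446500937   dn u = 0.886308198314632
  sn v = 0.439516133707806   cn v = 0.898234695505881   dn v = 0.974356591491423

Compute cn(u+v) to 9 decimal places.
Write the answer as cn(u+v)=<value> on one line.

cn(u+v)=-0.757655133

m = k² = 0.262090754704
D = 1 − m·sn²u·sn²v = 0.9585722406692377
cn(u+v) = (cn u·cn v − sn u·sn v·dn u·dn v)/D = -0.7262671781512294/0.9585722406692377 = -0.7576551326420406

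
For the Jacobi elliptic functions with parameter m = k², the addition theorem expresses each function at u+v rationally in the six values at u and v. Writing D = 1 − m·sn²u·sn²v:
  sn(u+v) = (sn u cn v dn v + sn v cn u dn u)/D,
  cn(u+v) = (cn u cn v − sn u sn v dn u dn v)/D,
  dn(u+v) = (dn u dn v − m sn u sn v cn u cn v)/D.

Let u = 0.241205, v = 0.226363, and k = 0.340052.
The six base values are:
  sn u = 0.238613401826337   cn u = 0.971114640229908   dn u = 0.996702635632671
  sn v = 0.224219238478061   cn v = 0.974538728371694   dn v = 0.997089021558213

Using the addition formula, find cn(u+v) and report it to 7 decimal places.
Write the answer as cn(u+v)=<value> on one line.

cn(u+v)=0.8935145

m = k² = 0.115635362704
D = 1 − m·sn²u·sn²v = 0.9996690014600225
cn(u+v) = (cn u·cn v − sn u·sn v·dn u·dn v)/D = 0.8932187547945237/0.9996690014600225 = 0.8935145067917205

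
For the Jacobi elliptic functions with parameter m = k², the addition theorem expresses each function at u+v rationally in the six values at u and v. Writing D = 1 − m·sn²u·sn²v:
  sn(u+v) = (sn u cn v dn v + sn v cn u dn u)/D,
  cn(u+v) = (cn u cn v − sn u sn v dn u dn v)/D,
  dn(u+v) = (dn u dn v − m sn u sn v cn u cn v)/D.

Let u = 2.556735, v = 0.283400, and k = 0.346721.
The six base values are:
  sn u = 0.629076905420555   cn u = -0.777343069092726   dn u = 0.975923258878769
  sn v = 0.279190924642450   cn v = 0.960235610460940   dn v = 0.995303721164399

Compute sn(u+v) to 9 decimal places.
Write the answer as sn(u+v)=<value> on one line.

sn(u+v)=0.390872837

m = k² = 0.120215451841
D = 1 − m·sn²u·sn²v = 0.996291738342853
sn(u+v) = (sn u·cn v·dn v + sn v·cn u·dn u)/D = 0.3894233783062398/0.996291738342853 = 0.3908728370607324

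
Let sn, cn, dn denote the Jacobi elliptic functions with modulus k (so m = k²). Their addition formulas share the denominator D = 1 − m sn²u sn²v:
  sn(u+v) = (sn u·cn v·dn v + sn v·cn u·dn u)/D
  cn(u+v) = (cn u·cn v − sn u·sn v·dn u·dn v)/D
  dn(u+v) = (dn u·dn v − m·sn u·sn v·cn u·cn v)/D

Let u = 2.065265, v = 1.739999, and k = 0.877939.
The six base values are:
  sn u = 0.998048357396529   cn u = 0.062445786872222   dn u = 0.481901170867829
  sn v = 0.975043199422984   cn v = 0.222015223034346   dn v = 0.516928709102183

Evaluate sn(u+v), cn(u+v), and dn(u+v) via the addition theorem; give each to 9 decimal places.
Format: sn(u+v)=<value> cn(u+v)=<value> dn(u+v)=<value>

m = k² = 0.770776887721
D = 1 − m·sn²u·sn²v = 0.2700727669011515
sn(u+v) = (sn u·cn v·dn v + sn v·cn u·dn u)/D = 0.1438837406973525/0.2700727669011515 = 0.532759160978326
cn(u+v) = (cn u·cn v − sn u·sn v·dn u·dn v)/D = -0.228553644872666/0.2700727669011515 = -0.8462669061198542
dn(u+v) = (dn u·dn v − m·sn u·sn v·cn u·cn v)/D = 0.2387095874385951/0.2700727669011515 = 0.8838713735471318

sn(u+v)=0.532759161 cn(u+v)=-0.846266906 dn(u+v)=0.883871374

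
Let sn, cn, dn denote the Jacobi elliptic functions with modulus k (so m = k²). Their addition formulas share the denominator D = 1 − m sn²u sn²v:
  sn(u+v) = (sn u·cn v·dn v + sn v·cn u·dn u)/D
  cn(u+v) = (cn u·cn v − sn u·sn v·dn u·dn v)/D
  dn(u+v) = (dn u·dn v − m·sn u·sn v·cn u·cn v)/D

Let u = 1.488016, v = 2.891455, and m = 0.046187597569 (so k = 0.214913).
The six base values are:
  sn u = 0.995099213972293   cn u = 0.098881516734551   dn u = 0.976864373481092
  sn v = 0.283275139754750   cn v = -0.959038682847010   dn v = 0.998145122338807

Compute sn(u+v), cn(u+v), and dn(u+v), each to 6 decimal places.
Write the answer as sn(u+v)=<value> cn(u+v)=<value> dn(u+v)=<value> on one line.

m = k² = 0.046187597569
D = 1 − m·sn²u·sn²v = 0.9963299239426776
sn(u+v) = (sn u·cn v·dn v + sn v·cn u·dn u)/D = -0.9252058271006403/0.9963299239426776 = -0.9286139107810945
cn(u+v) = (cn u·cn v − sn u·sn v·dn u·dn v)/D = -0.3696856703236438/0.9963299239426776 = -0.3710474426590776
dn(u+v) = (dn u·dn v − m·sn u·sn v·cn u·cn v)/D = 0.9762870811893527/0.9963299239426776 = 0.9798833275286851

sn(u+v)=-0.928614 cn(u+v)=-0.371047 dn(u+v)=0.979883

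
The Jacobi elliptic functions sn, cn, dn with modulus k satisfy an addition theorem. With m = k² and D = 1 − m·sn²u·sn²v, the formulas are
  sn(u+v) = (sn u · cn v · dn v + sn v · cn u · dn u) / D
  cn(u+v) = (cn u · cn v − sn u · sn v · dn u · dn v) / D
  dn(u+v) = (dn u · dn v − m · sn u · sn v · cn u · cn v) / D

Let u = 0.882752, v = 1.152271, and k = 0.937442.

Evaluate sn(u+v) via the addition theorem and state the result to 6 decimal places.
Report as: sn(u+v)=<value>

sn(u+v)=0.986834

sn u = 0.7158667508595834, cn u = 0.6982369189707339, dn u = 0.7413817217177377
sn v = 0.8315927248318602, cn v = 0.5553859378906906, dn v = 0.6263151742515065
m = k² = 0.878797503364
D = 1 − m·sn²u·sn²v = 0.6885598784170014
sn(u+v) = (sn u·cn v·dn v + sn v·cn u·dn u)/D = 0.6794942083842104/0.6885598784170014 = 0.9868338683142082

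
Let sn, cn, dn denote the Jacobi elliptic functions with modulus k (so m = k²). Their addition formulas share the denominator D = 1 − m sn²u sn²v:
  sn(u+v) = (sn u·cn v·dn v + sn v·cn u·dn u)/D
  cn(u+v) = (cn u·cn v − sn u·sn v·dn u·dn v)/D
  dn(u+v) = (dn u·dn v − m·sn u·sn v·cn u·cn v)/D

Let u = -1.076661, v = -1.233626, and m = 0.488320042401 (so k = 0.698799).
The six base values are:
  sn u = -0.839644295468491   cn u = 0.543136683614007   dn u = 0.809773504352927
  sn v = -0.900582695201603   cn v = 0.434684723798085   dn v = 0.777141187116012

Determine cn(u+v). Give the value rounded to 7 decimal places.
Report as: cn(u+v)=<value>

m = k² = 0.488320042401
D = 1 − m·sn²u·sn²v = 0.7207826322974076
cn(u+v) = (cn u·cn v − sn u·sn v·dn u·dn v)/D = -0.2397703178823617/0.7207826322974076 = -0.3326527404220643

cn(u+v)=-0.3326527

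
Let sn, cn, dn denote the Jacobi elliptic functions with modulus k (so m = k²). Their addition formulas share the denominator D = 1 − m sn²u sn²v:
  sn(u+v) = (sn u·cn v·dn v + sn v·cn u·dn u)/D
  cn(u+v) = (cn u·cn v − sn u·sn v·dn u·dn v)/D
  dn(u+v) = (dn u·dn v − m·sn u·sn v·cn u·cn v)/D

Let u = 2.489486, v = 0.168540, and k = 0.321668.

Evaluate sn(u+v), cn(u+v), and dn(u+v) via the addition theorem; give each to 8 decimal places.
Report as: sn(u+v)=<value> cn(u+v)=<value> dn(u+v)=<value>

sn(u+v)=0.53705618 cn(u+v)=-0.84354648 dn(u+v)=0.98496504

sn u = 0.6685487193122807, cn u = -0.743668346715059, dn u = 0.9766028792532378
sn v = 0.1676622968033152, cn v = 0.9858444878532501, dn v = 0.9985446324459074
m = k² = 0.103470302224
D = 1 − m·sn²u·sn²v = 0.9986999721308772
sn(u+v) = (sn u·cn v·dn v + sn v·cn u·dn u)/D = 0.5363579890469638/0.9986999721308772 = 0.5370561770444061
cn(u+v) = (cn u·cn v − sn u·sn v·dn u·dn v)/D = -0.8424498453437521/0.9986999721308772 = -0.843546479275711
dn(u+v) = (dn u·dn v − m·sn u·sn v·cn u·cn v)/D = 0.9836845576313163/0.9986999721308772 = 0.9849650396329508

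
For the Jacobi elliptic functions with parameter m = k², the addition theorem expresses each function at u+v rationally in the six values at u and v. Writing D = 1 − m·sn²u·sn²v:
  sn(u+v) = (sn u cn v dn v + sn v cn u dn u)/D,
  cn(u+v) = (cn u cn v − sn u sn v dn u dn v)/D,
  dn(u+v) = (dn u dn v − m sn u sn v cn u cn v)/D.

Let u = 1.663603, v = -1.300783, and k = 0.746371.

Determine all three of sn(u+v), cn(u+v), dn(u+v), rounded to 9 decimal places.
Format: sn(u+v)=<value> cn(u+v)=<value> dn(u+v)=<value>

sn u = 0.9869069189574017, cn u = 0.1612908345629365, dn u = 0.6763300594029763
sn v = -0.9147326051675172, cn v = 0.4040597245995289, dn v = 0.7306708549837301
m = k² = 0.557069669641
D = 1 − m·sn²u·sn²v = 0.5460058884600897
sn(u+v) = (sn u·cn v·dn v + sn v·cn u·dn u)/D = 0.1915847586945882/0.5460058884600897 = 0.3508840522488102
cn(u+v) = (cn u·cn v − sn u·sn v·dn u·dn v)/D = 0.5112902409287981/0.5460058884600897 = 0.9364189136692265
dn(u+v) = (dn u·dn v − m·sn u·sn v·cn u·cn v)/D = 0.5269490906338672/0.5460058884600897 = 0.9650978162891818

sn(u+v)=0.350884052 cn(u+v)=0.936418914 dn(u+v)=0.965097816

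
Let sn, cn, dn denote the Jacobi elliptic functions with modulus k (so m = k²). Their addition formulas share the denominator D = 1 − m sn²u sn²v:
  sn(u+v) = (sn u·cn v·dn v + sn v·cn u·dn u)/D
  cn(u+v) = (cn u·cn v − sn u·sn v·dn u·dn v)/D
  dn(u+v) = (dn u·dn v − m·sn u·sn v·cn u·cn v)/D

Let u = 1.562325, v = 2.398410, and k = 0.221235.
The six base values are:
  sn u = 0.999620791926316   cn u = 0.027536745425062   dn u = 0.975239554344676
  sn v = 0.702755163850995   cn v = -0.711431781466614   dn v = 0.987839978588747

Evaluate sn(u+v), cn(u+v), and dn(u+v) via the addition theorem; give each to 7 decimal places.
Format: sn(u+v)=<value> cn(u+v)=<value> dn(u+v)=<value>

m = k² = 0.048944925225
D = 1 − m·sn²u·sn²v = 0.9758461523914153
sn(u+v) = (sn u·cn v·dn v + sn v·cn u·dn u)/D = -0.6836418195852105/0.9758461523914153 = -0.7005631142879164
cn(u+v) = (cn u·cn v − sn u·sn v·dn u·dn v)/D = -0.6963544899340793/0.9758461523914153 = -0.7135904447925405
dn(u+v) = (dn u·dn v − m·sn u·sn v·cn u·cn v)/D = 0.9640542061965141/0.9758461523914153 = 0.9879161831339871

sn(u+v)=-0.7005631 cn(u+v)=-0.7135904 dn(u+v)=0.9879162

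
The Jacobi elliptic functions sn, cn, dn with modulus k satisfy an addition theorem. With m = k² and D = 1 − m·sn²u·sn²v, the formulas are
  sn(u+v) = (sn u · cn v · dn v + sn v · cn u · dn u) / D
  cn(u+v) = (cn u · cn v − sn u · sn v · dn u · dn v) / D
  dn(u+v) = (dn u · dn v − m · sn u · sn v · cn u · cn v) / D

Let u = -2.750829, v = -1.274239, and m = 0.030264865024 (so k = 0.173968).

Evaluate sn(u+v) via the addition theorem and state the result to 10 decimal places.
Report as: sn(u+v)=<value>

sn u = -0.4028228375657527, cn u = -0.9152779695455776, dn u = 0.997541494973978
sn v = -0.9541210528197477, cn v = 0.2994211358039647, dn v = 0.9861280197932561
m = k² = 0.030264865024
D = 1 − m·sn²u·sn²v = 0.9955293170935976
sn(u+v) = (sn u·cn v·dn v + sn v·cn u·dn u)/D = 0.7521984808674603/0.9955293170935976 = 0.7555764234683409

sn(u+v)=0.7555764235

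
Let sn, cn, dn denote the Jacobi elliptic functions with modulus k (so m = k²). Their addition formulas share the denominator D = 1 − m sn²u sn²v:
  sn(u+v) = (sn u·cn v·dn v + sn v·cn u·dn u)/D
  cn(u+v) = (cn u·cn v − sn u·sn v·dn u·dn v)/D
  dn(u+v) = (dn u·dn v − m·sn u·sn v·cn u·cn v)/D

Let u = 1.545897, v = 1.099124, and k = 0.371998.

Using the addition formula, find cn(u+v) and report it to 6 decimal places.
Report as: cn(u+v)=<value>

sn u = 0.996966038491498, cn u = 0.07783776779024987, dn u = 0.9286850427488592
sn v = 0.879651904321084, cn v = 0.4756180476225545, dn v = 0.9449451548952831
m = k² = 0.138382512004
D = 1 − m·sn²u·sn²v = 0.8935701051400561
cn(u+v) = (cn u·cn v − sn u·sn v·dn u·dn v)/D = -0.7325810900838331/0.8935701051400561 = -0.8198361671567001

cn(u+v)=-0.819836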